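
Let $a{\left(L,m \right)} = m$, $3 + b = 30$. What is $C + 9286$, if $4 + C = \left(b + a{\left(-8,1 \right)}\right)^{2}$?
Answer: $10066$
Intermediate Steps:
$b = 27$ ($b = -3 + 30 = 27$)
$C = 780$ ($C = -4 + \left(27 + 1\right)^{2} = -4 + 28^{2} = -4 + 784 = 780$)
$C + 9286 = 780 + 9286 = 10066$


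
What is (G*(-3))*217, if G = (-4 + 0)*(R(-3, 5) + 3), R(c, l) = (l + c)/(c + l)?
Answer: 10416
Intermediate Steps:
R(c, l) = 1 (R(c, l) = (c + l)/(c + l) = 1)
G = -16 (G = (-4 + 0)*(1 + 3) = -4*4 = -16)
(G*(-3))*217 = -16*(-3)*217 = 48*217 = 10416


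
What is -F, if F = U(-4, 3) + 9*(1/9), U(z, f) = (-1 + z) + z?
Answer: 8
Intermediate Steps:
U(z, f) = -1 + 2*z
F = -8 (F = (-1 + 2*(-4)) + 9*(1/9) = (-1 - 8) + 9*(1*(⅑)) = -9 + 9*(⅑) = -9 + 1 = -8)
-F = -1*(-8) = 8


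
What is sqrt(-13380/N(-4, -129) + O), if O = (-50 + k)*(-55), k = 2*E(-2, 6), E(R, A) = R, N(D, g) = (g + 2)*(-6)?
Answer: 4*sqrt(2976245)/127 ≈ 54.336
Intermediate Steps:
N(D, g) = -12 - 6*g (N(D, g) = (2 + g)*(-6) = -12 - 6*g)
k = -4 (k = 2*(-2) = -4)
O = 2970 (O = (-50 - 4)*(-55) = -54*(-55) = 2970)
sqrt(-13380/N(-4, -129) + O) = sqrt(-13380/(-12 - 6*(-129)) + 2970) = sqrt(-13380/(-12 + 774) + 2970) = sqrt(-13380/762 + 2970) = sqrt(-13380*1/762 + 2970) = sqrt(-2230/127 + 2970) = sqrt(374960/127) = 4*sqrt(2976245)/127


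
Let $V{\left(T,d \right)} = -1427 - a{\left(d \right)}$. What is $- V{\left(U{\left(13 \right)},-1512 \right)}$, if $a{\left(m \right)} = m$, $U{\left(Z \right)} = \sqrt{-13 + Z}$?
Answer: $-85$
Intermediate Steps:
$V{\left(T,d \right)} = -1427 - d$
$- V{\left(U{\left(13 \right)},-1512 \right)} = - (-1427 - -1512) = - (-1427 + 1512) = \left(-1\right) 85 = -85$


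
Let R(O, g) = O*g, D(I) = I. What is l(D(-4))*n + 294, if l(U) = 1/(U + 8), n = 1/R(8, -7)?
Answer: 65855/224 ≈ 294.00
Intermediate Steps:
n = -1/56 (n = 1/(8*(-7)) = 1/(-56) = -1/56 ≈ -0.017857)
l(U) = 1/(8 + U)
l(D(-4))*n + 294 = -1/56/(8 - 4) + 294 = -1/56/4 + 294 = (¼)*(-1/56) + 294 = -1/224 + 294 = 65855/224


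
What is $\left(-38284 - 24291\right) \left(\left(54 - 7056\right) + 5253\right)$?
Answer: $109443675$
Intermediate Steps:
$\left(-38284 - 24291\right) \left(\left(54 - 7056\right) + 5253\right) = - 62575 \left(\left(54 - 7056\right) + 5253\right) = - 62575 \left(-7002 + 5253\right) = \left(-62575\right) \left(-1749\right) = 109443675$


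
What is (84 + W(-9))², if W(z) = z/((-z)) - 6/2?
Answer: 6400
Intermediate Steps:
W(z) = -4 (W(z) = z*(-1/z) - 6*½ = -1 - 3 = -4)
(84 + W(-9))² = (84 - 4)² = 80² = 6400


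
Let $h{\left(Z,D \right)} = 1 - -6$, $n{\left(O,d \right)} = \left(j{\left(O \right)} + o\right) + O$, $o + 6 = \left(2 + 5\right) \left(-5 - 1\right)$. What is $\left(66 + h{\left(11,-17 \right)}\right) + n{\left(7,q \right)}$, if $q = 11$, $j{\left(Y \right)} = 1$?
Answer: $33$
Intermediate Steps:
$o = -48$ ($o = -6 + \left(2 + 5\right) \left(-5 - 1\right) = -6 + 7 \left(-6\right) = -6 - 42 = -48$)
$n{\left(O,d \right)} = -47 + O$ ($n{\left(O,d \right)} = \left(1 - 48\right) + O = -47 + O$)
$h{\left(Z,D \right)} = 7$ ($h{\left(Z,D \right)} = 1 + 6 = 7$)
$\left(66 + h{\left(11,-17 \right)}\right) + n{\left(7,q \right)} = \left(66 + 7\right) + \left(-47 + 7\right) = 73 - 40 = 33$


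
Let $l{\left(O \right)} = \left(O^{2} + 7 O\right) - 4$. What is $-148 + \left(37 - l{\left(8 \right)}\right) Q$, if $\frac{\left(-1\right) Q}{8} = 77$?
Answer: $48516$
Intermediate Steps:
$Q = -616$ ($Q = \left(-8\right) 77 = -616$)
$l{\left(O \right)} = -4 + O^{2} + 7 O$
$-148 + \left(37 - l{\left(8 \right)}\right) Q = -148 + \left(37 - \left(-4 + 8^{2} + 7 \cdot 8\right)\right) \left(-616\right) = -148 + \left(37 - \left(-4 + 64 + 56\right)\right) \left(-616\right) = -148 + \left(37 - 116\right) \left(-616\right) = -148 - -48664 = -148 + 48664 = 48516$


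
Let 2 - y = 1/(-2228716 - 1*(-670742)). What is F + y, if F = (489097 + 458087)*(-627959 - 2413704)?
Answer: -4488545726672718259/1557974 ≈ -2.8810e+12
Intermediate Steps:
F = -2881014526992 (F = 947184*(-3041663) = -2881014526992)
y = 3115949/1557974 (y = 2 - 1/(-2228716 - 1*(-670742)) = 2 - 1/(-2228716 + 670742) = 2 - 1/(-1557974) = 2 - 1*(-1/1557974) = 2 + 1/1557974 = 3115949/1557974 ≈ 2.0000)
F + y = -2881014526992 + 3115949/1557974 = -4488545726672718259/1557974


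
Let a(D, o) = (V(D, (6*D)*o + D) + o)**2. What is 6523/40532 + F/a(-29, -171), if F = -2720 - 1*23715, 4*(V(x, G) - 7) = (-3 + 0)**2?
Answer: -14412828213/16967059988 ≈ -0.84946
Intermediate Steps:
V(x, G) = 37/4 (V(x, G) = 7 + (-3 + 0)**2/4 = 7 + (1/4)*(-3)**2 = 7 + (1/4)*9 = 7 + 9/4 = 37/4)
F = -26435 (F = -2720 - 23715 = -26435)
a(D, o) = (37/4 + o)**2
6523/40532 + F/a(-29, -171) = 6523/40532 - 26435*16/(37 + 4*(-171))**2 = 6523*(1/40532) - 26435*16/(37 - 684)**2 = 6523/40532 - 26435/((1/16)*(-647)**2) = 6523/40532 - 26435/((1/16)*418609) = 6523/40532 - 26435/418609/16 = 6523/40532 - 26435*16/418609 = 6523/40532 - 422960/418609 = -14412828213/16967059988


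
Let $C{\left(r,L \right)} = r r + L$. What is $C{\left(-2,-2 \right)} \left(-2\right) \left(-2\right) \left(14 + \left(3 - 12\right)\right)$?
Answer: $40$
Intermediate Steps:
$C{\left(r,L \right)} = L + r^{2}$ ($C{\left(r,L \right)} = r^{2} + L = L + r^{2}$)
$C{\left(-2,-2 \right)} \left(-2\right) \left(-2\right) \left(14 + \left(3 - 12\right)\right) = \left(-2 + \left(-2\right)^{2}\right) \left(-2\right) \left(-2\right) \left(14 + \left(3 - 12\right)\right) = \left(-2 + 4\right) \left(-2\right) \left(-2\right) \left(14 + \left(3 - 12\right)\right) = 2 \left(-2\right) \left(-2\right) \left(14 - 9\right) = \left(-4\right) \left(-2\right) 5 = 8 \cdot 5 = 40$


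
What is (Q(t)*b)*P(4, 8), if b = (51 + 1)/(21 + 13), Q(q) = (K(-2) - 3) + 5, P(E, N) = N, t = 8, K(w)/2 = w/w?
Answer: 832/17 ≈ 48.941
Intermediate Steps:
K(w) = 2 (K(w) = 2*(w/w) = 2*1 = 2)
Q(q) = 4 (Q(q) = (2 - 3) + 5 = -1 + 5 = 4)
b = 26/17 (b = 52/34 = 52*(1/34) = 26/17 ≈ 1.5294)
(Q(t)*b)*P(4, 8) = (4*(26/17))*8 = (104/17)*8 = 832/17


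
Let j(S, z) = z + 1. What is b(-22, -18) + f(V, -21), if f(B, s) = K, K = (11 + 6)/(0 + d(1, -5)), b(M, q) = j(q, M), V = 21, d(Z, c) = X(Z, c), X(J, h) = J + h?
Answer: -101/4 ≈ -25.250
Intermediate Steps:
d(Z, c) = Z + c
j(S, z) = 1 + z
b(M, q) = 1 + M
K = -17/4 (K = (11 + 6)/(0 + (1 - 5)) = 17/(0 - 4) = 17/(-4) = 17*(-¼) = -17/4 ≈ -4.2500)
f(B, s) = -17/4
b(-22, -18) + f(V, -21) = (1 - 22) - 17/4 = -21 - 17/4 = -101/4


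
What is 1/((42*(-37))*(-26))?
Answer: 1/40404 ≈ 2.4750e-5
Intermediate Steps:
1/((42*(-37))*(-26)) = 1/(-1554*(-26)) = 1/40404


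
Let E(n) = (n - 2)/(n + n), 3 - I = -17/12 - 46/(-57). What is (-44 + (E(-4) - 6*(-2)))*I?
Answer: -102875/912 ≈ -112.80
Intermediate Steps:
I = 823/228 (I = 3 - (-17/12 - 46/(-57)) = 3 - (-17*1/12 - 46*(-1/57)) = 3 - (-17/12 + 46/57) = 3 - 1*(-139/228) = 3 + 139/228 = 823/228 ≈ 3.6096)
E(n) = (-2 + n)/(2*n) (E(n) = (-2 + n)/((2*n)) = (-2 + n)*(1/(2*n)) = (-2 + n)/(2*n))
(-44 + (E(-4) - 6*(-2)))*I = (-44 + ((½)*(-2 - 4)/(-4) - 6*(-2)))*(823/228) = (-44 + ((½)*(-¼)*(-6) - 1*(-12)))*(823/228) = (-44 + (¾ + 12))*(823/228) = (-44 + 51/4)*(823/228) = -125/4*823/228 = -102875/912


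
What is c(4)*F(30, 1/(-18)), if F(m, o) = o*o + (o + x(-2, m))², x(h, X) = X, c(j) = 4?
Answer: 290522/81 ≈ 3586.7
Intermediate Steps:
F(m, o) = o² + (m + o)² (F(m, o) = o*o + (o + m)² = o² + (m + o)²)
c(4)*F(30, 1/(-18)) = 4*((1/(-18))² + (30 + 1/(-18))²) = 4*((-1/18)² + (30 - 1/18)²) = 4*(1/324 + (539/18)²) = 4*(1/324 + 290521/324) = 4*(145261/162) = 290522/81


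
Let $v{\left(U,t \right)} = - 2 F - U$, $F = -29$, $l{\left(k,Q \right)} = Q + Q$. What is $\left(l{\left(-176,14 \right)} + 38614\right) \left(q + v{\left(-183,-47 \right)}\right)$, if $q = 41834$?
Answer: $1625862150$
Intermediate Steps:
$l{\left(k,Q \right)} = 2 Q$
$v{\left(U,t \right)} = 58 - U$ ($v{\left(U,t \right)} = \left(-2\right) \left(-29\right) - U = 58 - U$)
$\left(l{\left(-176,14 \right)} + 38614\right) \left(q + v{\left(-183,-47 \right)}\right) = \left(2 \cdot 14 + 38614\right) \left(41834 + \left(58 - -183\right)\right) = \left(28 + 38614\right) \left(41834 + \left(58 + 183\right)\right) = 38642 \left(41834 + 241\right) = 38642 \cdot 42075 = 1625862150$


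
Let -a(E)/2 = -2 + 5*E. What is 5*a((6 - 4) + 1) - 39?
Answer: -169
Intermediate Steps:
a(E) = 4 - 10*E (a(E) = -2*(-2 + 5*E) = 4 - 10*E)
5*a((6 - 4) + 1) - 39 = 5*(4 - 10*((6 - 4) + 1)) - 39 = 5*(4 - 10*(2 + 1)) - 39 = 5*(4 - 10*3) - 39 = 5*(4 - 30) - 39 = 5*(-26) - 39 = -130 - 39 = -169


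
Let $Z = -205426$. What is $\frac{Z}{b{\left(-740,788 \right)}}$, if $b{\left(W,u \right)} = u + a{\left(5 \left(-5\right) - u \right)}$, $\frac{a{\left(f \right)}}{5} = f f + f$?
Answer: $- \frac{102713}{1650784} \approx -0.062221$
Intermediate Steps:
$a{\left(f \right)} = 5 f + 5 f^{2}$ ($a{\left(f \right)} = 5 \left(f f + f\right) = 5 \left(f^{2} + f\right) = 5 \left(f + f^{2}\right) = 5 f + 5 f^{2}$)
$b{\left(W,u \right)} = u + 5 \left(-25 - u\right) \left(-24 - u\right)$ ($b{\left(W,u \right)} = u + 5 \left(5 \left(-5\right) - u\right) \left(1 - \left(25 + u\right)\right) = u + 5 \left(-25 - u\right) \left(1 - \left(25 + u\right)\right) = u + 5 \left(-25 - u\right) \left(-24 - u\right)$)
$\frac{Z}{b{\left(-740,788 \right)}} = - \frac{205426}{788 + 5 \left(24 + 788\right) \left(25 + 788\right)} = - \frac{205426}{788 + 5 \cdot 812 \cdot 813} = - \frac{205426}{788 + 3300780} = - \frac{205426}{3301568} = \left(-205426\right) \frac{1}{3301568} = - \frac{102713}{1650784}$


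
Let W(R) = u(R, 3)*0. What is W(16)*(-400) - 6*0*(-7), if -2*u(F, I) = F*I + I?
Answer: 0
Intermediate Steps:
u(F, I) = -I/2 - F*I/2 (u(F, I) = -(F*I + I)/2 = -(I + F*I)/2 = -I/2 - F*I/2)
W(R) = 0 (W(R) = -½*3*(1 + R)*0 = (-3/2 - 3*R/2)*0 = 0)
W(16)*(-400) - 6*0*(-7) = 0*(-400) - 6*0*(-7) = 0 + 0*(-7) = 0 + 0 = 0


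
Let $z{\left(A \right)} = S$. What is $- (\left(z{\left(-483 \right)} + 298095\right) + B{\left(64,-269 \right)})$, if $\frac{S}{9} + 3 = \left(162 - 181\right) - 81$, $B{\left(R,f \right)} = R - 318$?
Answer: $-296914$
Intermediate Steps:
$B{\left(R,f \right)} = -318 + R$
$S = -927$ ($S = -27 + 9 \left(\left(162 - 181\right) - 81\right) = -27 + 9 \left(-19 - 81\right) = -27 + 9 \left(-100\right) = -27 - 900 = -927$)
$z{\left(A \right)} = -927$
$- (\left(z{\left(-483 \right)} + 298095\right) + B{\left(64,-269 \right)}) = - (\left(-927 + 298095\right) + \left(-318 + 64\right)) = - (297168 - 254) = \left(-1\right) 296914 = -296914$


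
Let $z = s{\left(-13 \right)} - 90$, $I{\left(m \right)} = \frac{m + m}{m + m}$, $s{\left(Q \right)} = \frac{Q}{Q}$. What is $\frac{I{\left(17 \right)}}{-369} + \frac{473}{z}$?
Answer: $- \frac{174626}{32841} \approx -5.3173$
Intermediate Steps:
$s{\left(Q \right)} = 1$
$I{\left(m \right)} = 1$ ($I{\left(m \right)} = \frac{2 m}{2 m} = 2 m \frac{1}{2 m} = 1$)
$z = -89$ ($z = 1 - 90 = -89$)
$\frac{I{\left(17 \right)}}{-369} + \frac{473}{z} = 1 \frac{1}{-369} + \frac{473}{-89} = 1 \left(- \frac{1}{369}\right) + 473 \left(- \frac{1}{89}\right) = - \frac{1}{369} - \frac{473}{89} = - \frac{174626}{32841}$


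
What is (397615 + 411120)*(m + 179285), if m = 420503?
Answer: 485069548180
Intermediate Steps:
(397615 + 411120)*(m + 179285) = (397615 + 411120)*(420503 + 179285) = 808735*599788 = 485069548180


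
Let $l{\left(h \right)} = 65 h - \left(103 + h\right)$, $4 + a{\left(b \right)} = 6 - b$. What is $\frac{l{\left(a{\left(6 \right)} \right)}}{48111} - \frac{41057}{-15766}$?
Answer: $\frac{1969633333}{758518026} \approx 2.5967$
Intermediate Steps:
$a{\left(b \right)} = 2 - b$ ($a{\left(b \right)} = -4 - \left(-6 + b\right) = 2 - b$)
$l{\left(h \right)} = -103 + 64 h$
$\frac{l{\left(a{\left(6 \right)} \right)}}{48111} - \frac{41057}{-15766} = \frac{-103 + 64 \left(2 - 6\right)}{48111} - \frac{41057}{-15766} = \left(-103 + 64 \left(2 - 6\right)\right) \frac{1}{48111} - - \frac{41057}{15766} = \left(-103 + 64 \left(-4\right)\right) \frac{1}{48111} + \frac{41057}{15766} = \left(-103 - 256\right) \frac{1}{48111} + \frac{41057}{15766} = \left(-359\right) \frac{1}{48111} + \frac{41057}{15766} = - \frac{359}{48111} + \frac{41057}{15766} = \frac{1969633333}{758518026}$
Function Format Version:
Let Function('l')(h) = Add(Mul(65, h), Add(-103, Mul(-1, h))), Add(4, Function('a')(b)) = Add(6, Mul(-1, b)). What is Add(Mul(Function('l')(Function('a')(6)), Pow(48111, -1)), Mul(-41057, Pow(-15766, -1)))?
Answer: Rational(1969633333, 758518026) ≈ 2.5967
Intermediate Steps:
Function('a')(b) = Add(2, Mul(-1, b)) (Function('a')(b) = Add(-4, Add(6, Mul(-1, b))) = Add(2, Mul(-1, b)))
Function('l')(h) = Add(-103, Mul(64, h))
Add(Mul(Function('l')(Function('a')(6)), Pow(48111, -1)), Mul(-41057, Pow(-15766, -1))) = Add(Mul(Add(-103, Mul(64, Add(2, Mul(-1, 6)))), Pow(48111, -1)), Mul(-41057, Pow(-15766, -1))) = Add(Mul(Add(-103, Mul(64, Add(2, -6))), Rational(1, 48111)), Mul(-41057, Rational(-1, 15766))) = Add(Mul(Add(-103, Mul(64, -4)), Rational(1, 48111)), Rational(41057, 15766)) = Add(Mul(Add(-103, -256), Rational(1, 48111)), Rational(41057, 15766)) = Add(Mul(-359, Rational(1, 48111)), Rational(41057, 15766)) = Add(Rational(-359, 48111), Rational(41057, 15766)) = Rational(1969633333, 758518026)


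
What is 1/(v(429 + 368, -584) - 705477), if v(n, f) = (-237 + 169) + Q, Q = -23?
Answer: -1/705568 ≈ -1.4173e-6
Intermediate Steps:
v(n, f) = -91 (v(n, f) = (-237 + 169) - 23 = -68 - 23 = -91)
1/(v(429 + 368, -584) - 705477) = 1/(-91 - 705477) = 1/(-705568) = -1/705568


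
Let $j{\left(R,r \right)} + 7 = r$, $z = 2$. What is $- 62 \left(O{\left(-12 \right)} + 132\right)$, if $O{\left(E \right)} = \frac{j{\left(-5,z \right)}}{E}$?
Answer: $- \frac{49259}{6} \approx -8209.8$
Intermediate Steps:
$j{\left(R,r \right)} = -7 + r$
$O{\left(E \right)} = - \frac{5}{E}$ ($O{\left(E \right)} = \frac{-7 + 2}{E} = - \frac{5}{E}$)
$- 62 \left(O{\left(-12 \right)} + 132\right) = - 62 \left(- \frac{5}{-12} + 132\right) = - 62 \left(\left(-5\right) \left(- \frac{1}{12}\right) + 132\right) = - 62 \left(\frac{5}{12} + 132\right) = \left(-62\right) \frac{1589}{12} = - \frac{49259}{6}$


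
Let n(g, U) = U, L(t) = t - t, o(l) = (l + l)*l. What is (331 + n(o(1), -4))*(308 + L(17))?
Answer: 100716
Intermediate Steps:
o(l) = 2*l**2 (o(l) = (2*l)*l = 2*l**2)
L(t) = 0
(331 + n(o(1), -4))*(308 + L(17)) = (331 - 4)*(308 + 0) = 327*308 = 100716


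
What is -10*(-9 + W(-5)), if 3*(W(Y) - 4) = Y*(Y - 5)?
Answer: -350/3 ≈ -116.67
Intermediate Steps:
W(Y) = 4 + Y*(-5 + Y)/3 (W(Y) = 4 + (Y*(Y - 5))/3 = 4 + (Y*(-5 + Y))/3 = 4 + Y*(-5 + Y)/3)
-10*(-9 + W(-5)) = -10*(-9 + (4 - 5/3*(-5) + (⅓)*(-5)²)) = -10*(-9 + (4 + 25/3 + (⅓)*25)) = -10*(-9 + (4 + 25/3 + 25/3)) = -10*(-9 + 62/3) = -10*35/3 = -350/3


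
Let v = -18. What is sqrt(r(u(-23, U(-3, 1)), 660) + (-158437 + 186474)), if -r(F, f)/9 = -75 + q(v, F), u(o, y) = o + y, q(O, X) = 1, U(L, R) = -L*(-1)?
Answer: sqrt(28703) ≈ 169.42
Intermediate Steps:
U(L, R) = L
r(F, f) = 666 (r(F, f) = -9*(-75 + 1) = -9*(-74) = 666)
sqrt(r(u(-23, U(-3, 1)), 660) + (-158437 + 186474)) = sqrt(666 + (-158437 + 186474)) = sqrt(666 + 28037) = sqrt(28703)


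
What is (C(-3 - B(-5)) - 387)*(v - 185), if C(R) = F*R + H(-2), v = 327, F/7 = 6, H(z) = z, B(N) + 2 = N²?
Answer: -210302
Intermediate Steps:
B(N) = -2 + N²
F = 42 (F = 7*6 = 42)
C(R) = -2 + 42*R (C(R) = 42*R - 2 = -2 + 42*R)
(C(-3 - B(-5)) - 387)*(v - 185) = ((-2 + 42*(-3 - (-2 + (-5)²))) - 387)*(327 - 185) = ((-2 + 42*(-3 - (-2 + 25))) - 387)*142 = ((-2 + 42*(-3 - 1*23)) - 387)*142 = ((-2 + 42*(-3 - 23)) - 387)*142 = ((-2 + 42*(-26)) - 387)*142 = ((-2 - 1092) - 387)*142 = (-1094 - 387)*142 = -1481*142 = -210302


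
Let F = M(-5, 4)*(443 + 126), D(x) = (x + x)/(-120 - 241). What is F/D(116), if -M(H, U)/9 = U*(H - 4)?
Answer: -16638129/58 ≈ -2.8686e+5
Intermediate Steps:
D(x) = -2*x/361 (D(x) = (2*x)/(-361) = (2*x)*(-1/361) = -2*x/361)
M(H, U) = -9*U*(-4 + H) (M(H, U) = -9*U*(H - 4) = -9*U*(-4 + H))
F = 184356 (F = (9*4*(4 - 1*(-5)))*(443 + 126) = (9*4*(4 + 5))*569 = (9*4*9)*569 = 324*569 = 184356)
F/D(116) = 184356/((-2/361*116)) = 184356/(-232/361) = 184356*(-361/232) = -16638129/58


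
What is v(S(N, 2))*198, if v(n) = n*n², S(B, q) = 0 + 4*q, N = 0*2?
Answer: 101376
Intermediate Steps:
N = 0
S(B, q) = 4*q
v(n) = n³
v(S(N, 2))*198 = (4*2)³*198 = 8³*198 = 512*198 = 101376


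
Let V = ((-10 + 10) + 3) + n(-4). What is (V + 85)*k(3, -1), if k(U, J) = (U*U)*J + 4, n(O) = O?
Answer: -420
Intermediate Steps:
k(U, J) = 4 + J*U**2 (k(U, J) = U**2*J + 4 = J*U**2 + 4 = 4 + J*U**2)
V = -1 (V = ((-10 + 10) + 3) - 4 = (0 + 3) - 4 = 3 - 4 = -1)
(V + 85)*k(3, -1) = (-1 + 85)*(4 - 1*3**2) = 84*(4 - 1*9) = 84*(4 - 9) = 84*(-5) = -420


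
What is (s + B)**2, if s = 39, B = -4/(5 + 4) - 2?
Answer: 108241/81 ≈ 1336.3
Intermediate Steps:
B = -22/9 (B = -4/9 - 2 = -22/9 ≈ -2.4444)
(s + B)**2 = (39 - 22/9)**2 = (329/9)**2 = 108241/81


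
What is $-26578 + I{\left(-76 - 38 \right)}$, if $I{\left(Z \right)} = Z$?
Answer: $-26692$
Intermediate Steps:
$-26578 + I{\left(-76 - 38 \right)} = -26578 - 114 = -26692$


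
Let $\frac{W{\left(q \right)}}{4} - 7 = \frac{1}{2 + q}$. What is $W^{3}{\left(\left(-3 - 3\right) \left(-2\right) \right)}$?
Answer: $\frac{7762392}{343} \approx 22631.0$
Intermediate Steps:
$W{\left(q \right)} = 28 + \frac{4}{2 + q}$
$W^{3}{\left(\left(-3 - 3\right) \left(-2\right) \right)} = \left(\frac{4 \left(15 + 7 \left(-3 - 3\right) \left(-2\right)\right)}{2 + \left(-3 - 3\right) \left(-2\right)}\right)^{3} = \left(\frac{4 \left(15 + 7 \left(\left(-6\right) \left(-2\right)\right)\right)}{2 - -12}\right)^{3} = \left(\frac{4 \left(15 + 7 \cdot 12\right)}{2 + 12}\right)^{3} = \left(\frac{4 \left(15 + 84\right)}{14}\right)^{3} = \left(4 \cdot \frac{1}{14} \cdot 99\right)^{3} = \left(\frac{198}{7}\right)^{3} = \frac{7762392}{343}$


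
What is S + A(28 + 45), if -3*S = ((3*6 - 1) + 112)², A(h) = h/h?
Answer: -5546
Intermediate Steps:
A(h) = 1
S = -5547 (S = -((3*6 - 1) + 112)²/3 = -((18 - 1) + 112)²/3 = -(17 + 112)²/3 = -⅓*129² = -⅓*16641 = -5547)
S + A(28 + 45) = -5547 + 1 = -5546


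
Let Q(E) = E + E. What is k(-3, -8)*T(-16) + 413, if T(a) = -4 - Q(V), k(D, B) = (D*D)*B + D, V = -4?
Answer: 113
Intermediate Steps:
Q(E) = 2*E
k(D, B) = D + B*D² (k(D, B) = D²*B + D = B*D² + D = D + B*D²)
T(a) = 4 (T(a) = -4 - 2*(-4) = -4 - 1*(-8) = -4 + 8 = 4)
k(-3, -8)*T(-16) + 413 = -3*(1 - 8*(-3))*4 + 413 = -3*(1 + 24)*4 + 413 = -3*25*4 + 413 = -75*4 + 413 = -300 + 413 = 113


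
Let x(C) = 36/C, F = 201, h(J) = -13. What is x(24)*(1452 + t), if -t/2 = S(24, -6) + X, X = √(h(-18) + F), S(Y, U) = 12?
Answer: 2142 - 6*√47 ≈ 2100.9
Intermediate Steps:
X = 2*√47 (X = √(-13 + 201) = √188 = 2*√47 ≈ 13.711)
t = -24 - 4*√47 (t = -2*(12 + 2*√47) = -24 - 4*√47 ≈ -51.423)
x(24)*(1452 + t) = (36/24)*(1452 + (-24 - 4*√47)) = (36*(1/24))*(1428 - 4*√47) = 3*(1428 - 4*√47)/2 = 2142 - 6*√47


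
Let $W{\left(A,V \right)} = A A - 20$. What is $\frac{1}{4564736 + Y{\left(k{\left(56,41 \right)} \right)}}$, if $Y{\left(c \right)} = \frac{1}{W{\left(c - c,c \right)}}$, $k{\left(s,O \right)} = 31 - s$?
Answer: $\frac{20}{91294719} \approx 2.1907 \cdot 10^{-7}$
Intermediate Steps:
$W{\left(A,V \right)} = -20 + A^{2}$ ($W{\left(A,V \right)} = A^{2} - 20 = -20 + A^{2}$)
$Y{\left(c \right)} = - \frac{1}{20}$ ($Y{\left(c \right)} = \frac{1}{-20 + \left(c - c\right)^{2}} = \frac{1}{-20 + 0^{2}} = \frac{1}{-20 + 0} = \frac{1}{-20} = - \frac{1}{20}$)
$\frac{1}{4564736 + Y{\left(k{\left(56,41 \right)} \right)}} = \frac{1}{4564736 - \frac{1}{20}} = \frac{1}{\frac{91294719}{20}} = \frac{20}{91294719}$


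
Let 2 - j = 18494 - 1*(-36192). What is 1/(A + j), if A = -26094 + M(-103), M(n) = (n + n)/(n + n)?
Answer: -1/80777 ≈ -1.2380e-5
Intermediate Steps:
M(n) = 1 (M(n) = (2*n)/((2*n)) = (2*n)*(1/(2*n)) = 1)
j = -54684 (j = 2 - (18494 - 1*(-36192)) = 2 - (18494 + 36192) = 2 - 1*54686 = 2 - 54686 = -54684)
A = -26093 (A = -26094 + 1 = -26093)
1/(A + j) = 1/(-26093 - 54684) = 1/(-80777) = -1/80777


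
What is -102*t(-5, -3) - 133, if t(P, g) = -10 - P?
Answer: 377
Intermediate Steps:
-102*t(-5, -3) - 133 = -102*(-10 - 1*(-5)) - 133 = -102*(-10 + 5) - 133 = -102*(-5) - 133 = 510 - 133 = 377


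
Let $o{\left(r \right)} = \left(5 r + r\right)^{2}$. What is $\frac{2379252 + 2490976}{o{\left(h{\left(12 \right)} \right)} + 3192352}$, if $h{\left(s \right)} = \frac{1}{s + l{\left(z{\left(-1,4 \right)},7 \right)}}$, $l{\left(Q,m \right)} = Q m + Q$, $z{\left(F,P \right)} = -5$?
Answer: $\frac{954564688}{625701001} \approx 1.5256$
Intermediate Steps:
$l{\left(Q,m \right)} = Q + Q m$
$h{\left(s \right)} = \frac{1}{-40 + s}$ ($h{\left(s \right)} = \frac{1}{s - 5 \left(1 + 7\right)} = \frac{1}{s - 40} = \frac{1}{-40 + s}$)
$o{\left(r \right)} = 36 r^{2}$ ($o{\left(r \right)} = \left(6 r\right)^{2} = 36 r^{2}$)
$\frac{2379252 + 2490976}{o{\left(h{\left(12 \right)} \right)} + 3192352} = \frac{2379252 + 2490976}{36 \left(\frac{1}{-40 + 12}\right)^{2} + 3192352} = \frac{4870228}{36 \left(\frac{1}{-28}\right)^{2} + 3192352} = \frac{4870228}{36 \left(- \frac{1}{28}\right)^{2} + 3192352} = \frac{4870228}{36 \cdot \frac{1}{784} + 3192352} = \frac{4870228}{\frac{9}{196} + 3192352} = \frac{4870228}{\frac{625701001}{196}} = 4870228 \cdot \frac{196}{625701001} = \frac{954564688}{625701001}$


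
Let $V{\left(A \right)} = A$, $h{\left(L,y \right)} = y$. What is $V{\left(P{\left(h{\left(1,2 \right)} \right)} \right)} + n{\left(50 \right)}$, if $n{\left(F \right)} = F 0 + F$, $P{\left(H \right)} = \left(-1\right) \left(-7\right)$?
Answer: $57$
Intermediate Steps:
$P{\left(H \right)} = 7$
$n{\left(F \right)} = F$ ($n{\left(F \right)} = 0 + F = F$)
$V{\left(P{\left(h{\left(1,2 \right)} \right)} \right)} + n{\left(50 \right)} = 7 + 50 = 57$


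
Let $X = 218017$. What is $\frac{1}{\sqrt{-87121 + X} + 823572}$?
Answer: $\frac{22877}{18840853008} - \frac{\sqrt{101}}{18840853008} \approx 1.2137 \cdot 10^{-6}$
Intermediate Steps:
$\frac{1}{\sqrt{-87121 + X} + 823572} = \frac{1}{\sqrt{-87121 + 218017} + 823572} = \frac{1}{\sqrt{130896} + 823572} = \frac{1}{36 \sqrt{101} + 823572} = \frac{1}{823572 + 36 \sqrt{101}}$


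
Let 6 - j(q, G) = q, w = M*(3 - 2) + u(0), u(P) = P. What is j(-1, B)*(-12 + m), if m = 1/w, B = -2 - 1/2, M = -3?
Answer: -259/3 ≈ -86.333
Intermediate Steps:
w = -3 (w = -3*(3 - 2) + 0 = -3*1 + 0 = -3 + 0 = -3)
B = -5/2 (B = -2 - 1*½ = -2 - ½ = -5/2 ≈ -2.5000)
j(q, G) = 6 - q
m = -⅓ (m = 1/(-3) = -⅓ ≈ -0.33333)
j(-1, B)*(-12 + m) = (6 - 1*(-1))*(-12 - ⅓) = (6 + 1)*(-37/3) = 7*(-37/3) = -259/3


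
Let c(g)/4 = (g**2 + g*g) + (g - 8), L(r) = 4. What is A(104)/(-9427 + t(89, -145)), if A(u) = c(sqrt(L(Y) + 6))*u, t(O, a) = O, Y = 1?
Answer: -2496/4669 - 208*sqrt(10)/4669 ≈ -0.67547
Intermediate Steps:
c(g) = -32 + 4*g + 8*g**2 (c(g) = 4*((g**2 + g*g) + (g - 8)) = 4*((g**2 + g**2) + (-8 + g)) = 4*(2*g**2 + (-8 + g)) = 4*(-8 + g + 2*g**2) = -32 + 4*g + 8*g**2)
A(u) = u*(48 + 4*sqrt(10)) (A(u) = (-32 + 4*sqrt(4 + 6) + 8*(sqrt(4 + 6))**2)*u = (-32 + 4*sqrt(10) + 8*(sqrt(10))**2)*u = (-32 + 4*sqrt(10) + 8*10)*u = (-32 + 4*sqrt(10) + 80)*u = (48 + 4*sqrt(10))*u = u*(48 + 4*sqrt(10)))
A(104)/(-9427 + t(89, -145)) = (4*104*(12 + sqrt(10)))/(-9427 + 89) = (4992 + 416*sqrt(10))/(-9338) = (4992 + 416*sqrt(10))*(-1/9338) = -2496/4669 - 208*sqrt(10)/4669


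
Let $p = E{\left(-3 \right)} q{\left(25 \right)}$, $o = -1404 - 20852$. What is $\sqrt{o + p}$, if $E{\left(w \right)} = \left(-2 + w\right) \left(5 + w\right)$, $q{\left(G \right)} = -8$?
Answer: $12 i \sqrt{154} \approx 148.92 i$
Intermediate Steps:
$o = -22256$ ($o = -1404 - 20852 = -22256$)
$p = 80$ ($p = \left(-10 + \left(-3\right)^{2} + 3 \left(-3\right)\right) \left(-8\right) = \left(-10 + 9 - 9\right) \left(-8\right) = \left(-10\right) \left(-8\right) = 80$)
$\sqrt{o + p} = \sqrt{-22256 + 80} = \sqrt{-22176} = 12 i \sqrt{154}$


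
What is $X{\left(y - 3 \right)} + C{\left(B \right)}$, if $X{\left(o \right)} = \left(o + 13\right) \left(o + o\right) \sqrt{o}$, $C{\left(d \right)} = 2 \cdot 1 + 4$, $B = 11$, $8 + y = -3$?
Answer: $6 + 28 i \sqrt{14} \approx 6.0 + 104.77 i$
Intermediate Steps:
$y = -11$ ($y = -8 - 3 = -11$)
$C{\left(d \right)} = 6$ ($C{\left(d \right)} = 2 + 4 = 6$)
$X{\left(o \right)} = 2 o^{\frac{3}{2}} \left(13 + o\right)$ ($X{\left(o \right)} = \left(13 + o\right) 2 o \sqrt{o} = 2 o \left(13 + o\right) \sqrt{o} = 2 o^{\frac{3}{2}} \left(13 + o\right)$)
$X{\left(y - 3 \right)} + C{\left(B \right)} = 2 \left(-11 - 3\right)^{\frac{3}{2}} \left(13 - 14\right) + 6 = 2 \left(-14\right)^{\frac{3}{2}} \left(13 - 14\right) + 6 = 2 \left(- 14 i \sqrt{14}\right) \left(-1\right) + 6 = 28 i \sqrt{14} + 6 = 6 + 28 i \sqrt{14}$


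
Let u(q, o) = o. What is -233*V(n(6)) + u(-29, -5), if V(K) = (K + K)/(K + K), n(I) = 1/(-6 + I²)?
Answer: -238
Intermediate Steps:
V(K) = 1 (V(K) = (2*K)/((2*K)) = (2*K)*(1/(2*K)) = 1)
-233*V(n(6)) + u(-29, -5) = -233*1 - 5 = -233 - 5 = -238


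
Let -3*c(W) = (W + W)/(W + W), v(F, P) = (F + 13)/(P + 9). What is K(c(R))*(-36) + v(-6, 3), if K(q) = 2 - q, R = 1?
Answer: -1001/12 ≈ -83.417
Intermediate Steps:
v(F, P) = (13 + F)/(9 + P)
c(W) = -⅓ (c(W) = -(W + W)/(3*(W + W)) = -2*W/(3*(2*W)) = -2*W*1/(2*W)/3 = -⅓*1 = -⅓)
K(c(R))*(-36) + v(-6, 3) = (2 - 1*(-⅓))*(-36) + (13 - 6)/(9 + 3) = (2 + ⅓)*(-36) + 7/12 = (7/3)*(-36) + (1/12)*7 = -84 + 7/12 = -1001/12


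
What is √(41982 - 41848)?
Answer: √134 ≈ 11.576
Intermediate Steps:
√(41982 - 41848) = √134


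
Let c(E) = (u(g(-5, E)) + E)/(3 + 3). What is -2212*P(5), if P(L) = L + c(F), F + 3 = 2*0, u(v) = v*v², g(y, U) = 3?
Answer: -19908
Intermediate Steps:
u(v) = v³
F = -3 (F = -3 + 2*0 = -3 + 0 = -3)
c(E) = 9/2 + E/6 (c(E) = (3³ + E)/(3 + 3) = (27 + E)/6 = (27 + E)*(⅙) = 9/2 + E/6)
P(L) = 4 + L (P(L) = L + (9/2 + (⅙)*(-3)) = L + (9/2 - ½) = L + 4 = 4 + L)
-2212*P(5) = -2212*(4 + 5) = -2212*9 = -19908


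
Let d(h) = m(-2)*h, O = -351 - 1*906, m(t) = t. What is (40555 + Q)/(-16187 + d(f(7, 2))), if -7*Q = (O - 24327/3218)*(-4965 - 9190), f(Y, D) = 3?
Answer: 56688149785/364763518 ≈ 155.41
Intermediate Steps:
O = -1257 (O = -351 - 906 = -1257)
Q = -57601691715/22526 (Q = -(-1257 - 24327/3218)*(-4965 - 9190)/7 = -(-1257 - 24327*1/3218)*(-14155)/7 = -(-1257 - 24327/3218)*(-14155)/7 = -(-4069353)*(-14155)/22526 = -⅐*57601691715/3218 = -57601691715/22526 ≈ -2.5571e+6)
d(h) = -2*h
(40555 + Q)/(-16187 + d(f(7, 2))) = (40555 - 57601691715/22526)/(-16187 - 2*3) = -56688149785/(22526*(-16187 - 6)) = -56688149785/22526/(-16193) = -56688149785/22526*(-1/16193) = 56688149785/364763518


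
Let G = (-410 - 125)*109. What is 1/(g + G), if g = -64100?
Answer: -1/122415 ≈ -8.1689e-6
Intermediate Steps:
G = -58315 (G = -535*109 = -58315)
1/(g + G) = 1/(-64100 - 58315) = 1/(-122415) = -1/122415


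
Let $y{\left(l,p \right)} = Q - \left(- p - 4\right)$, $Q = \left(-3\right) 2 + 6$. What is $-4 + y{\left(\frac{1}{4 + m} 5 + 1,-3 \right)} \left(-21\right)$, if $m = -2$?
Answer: $-25$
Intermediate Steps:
$Q = 0$ ($Q = -6 + 6 = 0$)
$y{\left(l,p \right)} = 4 + p$ ($y{\left(l,p \right)} = 0 - \left(- p - 4\right) = 0 - \left(-4 - p\right) = 0 + \left(4 + p\right) = 4 + p$)
$-4 + y{\left(\frac{1}{4 + m} 5 + 1,-3 \right)} \left(-21\right) = -4 + \left(4 - 3\right) \left(-21\right) = -4 + 1 \left(-21\right) = -4 - 21 = -25$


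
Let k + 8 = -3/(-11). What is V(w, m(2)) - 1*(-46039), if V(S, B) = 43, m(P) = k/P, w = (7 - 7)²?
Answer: 46082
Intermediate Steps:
k = -85/11 (k = -8 - 3/(-11) = -8 - 3*(-1/11) = -8 + 3/11 = -85/11 ≈ -7.7273)
w = 0 (w = 0² = 0)
m(P) = -85/(11*P)
V(w, m(2)) - 1*(-46039) = 43 - 1*(-46039) = 43 + 46039 = 46082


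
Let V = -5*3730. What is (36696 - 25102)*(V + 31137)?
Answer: 144774278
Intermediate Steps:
V = -18650
(36696 - 25102)*(V + 31137) = (36696 - 25102)*(-18650 + 31137) = 11594*12487 = 144774278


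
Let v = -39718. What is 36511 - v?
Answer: 76229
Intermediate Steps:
36511 - v = 36511 - 1*(-39718) = 36511 + 39718 = 76229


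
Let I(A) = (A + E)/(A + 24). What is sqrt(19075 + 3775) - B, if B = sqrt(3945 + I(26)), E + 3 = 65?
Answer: 5*sqrt(914) - sqrt(98669)/5 ≈ 88.339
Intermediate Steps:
E = 62 (E = -3 + 65 = 62)
I(A) = (62 + A)/(24 + A) (I(A) = (A + 62)/(A + 24) = (62 + A)/(24 + A))
B = sqrt(98669)/5 (B = sqrt(3945 + (62 + 26)/(24 + 26)) = sqrt(3945 + 88/50) = sqrt(3945 + (1/50)*88) = sqrt(3945 + 44/25) = sqrt(98669/25) = sqrt(98669)/5 ≈ 62.823)
sqrt(19075 + 3775) - B = sqrt(19075 + 3775) - sqrt(98669)/5 = sqrt(22850) - sqrt(98669)/5 = 5*sqrt(914) - sqrt(98669)/5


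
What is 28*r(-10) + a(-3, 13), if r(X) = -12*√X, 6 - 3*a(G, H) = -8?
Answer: 14/3 - 336*I*√10 ≈ 4.6667 - 1062.5*I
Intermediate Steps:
a(G, H) = 14/3 (a(G, H) = 2 - ⅓*(-8) = 2 + 8/3 = 14/3)
28*r(-10) + a(-3, 13) = 28*(-12*I*√10) + 14/3 = -336*I*√10 + 14/3 = 14/3 - 336*I*√10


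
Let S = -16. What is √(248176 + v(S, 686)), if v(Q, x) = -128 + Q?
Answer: 4*√15502 ≈ 498.03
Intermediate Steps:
√(248176 + v(S, 686)) = √(248176 + (-128 - 16)) = √(248176 - 144) = √248032 = 4*√15502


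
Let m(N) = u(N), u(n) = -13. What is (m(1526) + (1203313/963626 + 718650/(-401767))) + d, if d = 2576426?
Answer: 997466140700930817/387153127142 ≈ 2.5764e+6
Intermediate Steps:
m(N) = -13
(m(1526) + (1203313/963626 + 718650/(-401767))) + d = (-13 + (1203313/963626 + 718650/(-401767))) + 2576426 = (-13 + (1203313*(1/963626) + 718650*(-1/401767))) + 2576426 = (-13 + (1203313/963626 - 718650/401767)) + 2576426 = (-13 - 209058370829/387153127142) + 2576426 = -5242049023675/387153127142 + 2576426 = 997466140700930817/387153127142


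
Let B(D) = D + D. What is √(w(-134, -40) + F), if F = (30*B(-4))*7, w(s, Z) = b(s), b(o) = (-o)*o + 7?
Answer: 3*I*√2181 ≈ 140.1*I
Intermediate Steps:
b(o) = 7 - o² (b(o) = -o² + 7 = 7 - o²)
w(s, Z) = 7 - s²
B(D) = 2*D
F = -1680 (F = (30*(2*(-4)))*7 = (30*(-8))*7 = -240*7 = -1680)
√(w(-134, -40) + F) = √((7 - 1*(-134)²) - 1680) = √((7 - 1*17956) - 1680) = √((7 - 17956) - 1680) = √(-17949 - 1680) = √(-19629) = 3*I*√2181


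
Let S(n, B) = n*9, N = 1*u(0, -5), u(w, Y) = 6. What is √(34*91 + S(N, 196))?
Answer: 2*√787 ≈ 56.107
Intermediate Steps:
N = 6 (N = 1*6 = 6)
S(n, B) = 9*n
√(34*91 + S(N, 196)) = √(34*91 + 9*6) = √(3094 + 54) = √3148 = 2*√787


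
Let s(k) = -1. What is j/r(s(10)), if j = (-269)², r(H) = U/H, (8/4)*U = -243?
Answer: 144722/243 ≈ 595.56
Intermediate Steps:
U = -243/2 (U = (½)*(-243) = -243/2 ≈ -121.50)
r(H) = -243/(2*H)
j = 72361
j/r(s(10)) = 72361/((-243/2/(-1))) = 72361/((-243/2*(-1))) = 72361/(243/2) = 72361*(2/243) = 144722/243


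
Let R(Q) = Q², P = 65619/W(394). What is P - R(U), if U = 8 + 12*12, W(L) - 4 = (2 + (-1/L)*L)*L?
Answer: -9129773/398 ≈ -22939.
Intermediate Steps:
W(L) = 4 + L (W(L) = 4 + (2 + (-1/L)*L)*L = 4 + (2 - 1)*L = 4 + 1*L = 4 + L)
P = 65619/398 (P = 65619/(4 + 394) = 65619/398 ≈ 164.87)
U = 152 (U = 8 + 144 = 152)
P - R(U) = 65619/398 - 1*152² = 65619/398 - 1*23104 = 65619/398 - 23104 = -9129773/398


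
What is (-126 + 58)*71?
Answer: -4828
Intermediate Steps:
(-126 + 58)*71 = -68*71 = -4828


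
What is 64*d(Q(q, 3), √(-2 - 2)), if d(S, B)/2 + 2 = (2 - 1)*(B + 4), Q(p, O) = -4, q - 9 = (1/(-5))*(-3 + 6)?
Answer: 256 + 256*I ≈ 256.0 + 256.0*I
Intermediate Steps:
q = 42/5 (q = 9 + (1/(-5))*(-3 + 6) = 9 + (1*(-⅕))*3 = 9 - ⅕*3 = 9 - ⅗ = 42/5 ≈ 8.4000)
d(S, B) = 4 + 2*B (d(S, B) = -4 + 2*((2 - 1)*(B + 4)) = -4 + 2*(1*(4 + B)) = -4 + 2*(4 + B) = -4 + (8 + 2*B) = 4 + 2*B)
64*d(Q(q, 3), √(-2 - 2)) = 64*(4 + 2*√(-2 - 2)) = 64*(4 + 2*√(-4)) = 64*(4 + 2*(2*I)) = 64*(4 + 4*I) = 256 + 256*I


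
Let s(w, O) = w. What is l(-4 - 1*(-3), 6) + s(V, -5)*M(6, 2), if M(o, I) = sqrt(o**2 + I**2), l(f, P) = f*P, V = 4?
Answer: -6 + 8*sqrt(10) ≈ 19.298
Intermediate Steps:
l(f, P) = P*f
M(o, I) = sqrt(I**2 + o**2)
l(-4 - 1*(-3), 6) + s(V, -5)*M(6, 2) = 6*(-4 - 1*(-3)) + 4*sqrt(2**2 + 6**2) = 6*(-4 + 3) + 4*sqrt(4 + 36) = 6*(-1) + 4*sqrt(40) = -6 + 4*(2*sqrt(10)) = -6 + 8*sqrt(10)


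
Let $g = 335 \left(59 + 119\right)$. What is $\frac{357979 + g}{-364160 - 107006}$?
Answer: $- \frac{417609}{471166} \approx -0.88633$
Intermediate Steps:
$g = 59630$ ($g = 335 \cdot 178 = 59630$)
$\frac{357979 + g}{-364160 - 107006} = \frac{357979 + 59630}{-364160 - 107006} = \frac{417609}{-471166} = 417609 \left(- \frac{1}{471166}\right) = - \frac{417609}{471166}$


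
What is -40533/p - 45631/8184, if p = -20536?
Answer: -37834759/10504164 ≈ -3.6019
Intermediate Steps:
-40533/p - 45631/8184 = -40533/(-20536) - 45631/8184 = -40533*(-1/20536) - 45631*1/8184 = 40533/20536 - 45631/8184 = -37834759/10504164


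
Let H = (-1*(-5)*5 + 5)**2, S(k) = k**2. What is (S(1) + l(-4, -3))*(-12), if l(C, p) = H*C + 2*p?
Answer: 43260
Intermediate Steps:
H = 900 (H = (5*5 + 5)**2 = (25 + 5)**2 = 30**2 = 900)
l(C, p) = 2*p + 900*C (l(C, p) = 900*C + 2*p = 2*p + 900*C)
(S(1) + l(-4, -3))*(-12) = (1**2 + (2*(-3) + 900*(-4)))*(-12) = (1 + (-6 - 3600))*(-12) = (1 - 3606)*(-12) = -3605*(-12) = 43260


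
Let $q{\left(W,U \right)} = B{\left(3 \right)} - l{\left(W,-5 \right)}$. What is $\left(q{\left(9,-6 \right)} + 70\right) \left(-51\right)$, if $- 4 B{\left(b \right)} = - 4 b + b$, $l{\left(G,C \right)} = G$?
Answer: $- \frac{12903}{4} \approx -3225.8$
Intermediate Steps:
$B{\left(b \right)} = \frac{3 b}{4}$ ($B{\left(b \right)} = - \frac{- 4 b + b}{4} = - \frac{\left(-3\right) b}{4} = \frac{3 b}{4}$)
$q{\left(W,U \right)} = \frac{9}{4} - W$ ($q{\left(W,U \right)} = \frac{3}{4} \cdot 3 - W = \frac{9}{4} - W$)
$\left(q{\left(9,-6 \right)} + 70\right) \left(-51\right) = \left(\left(\frac{9}{4} - 9\right) + 70\right) \left(-51\right) = \left(- \frac{27}{4} + 70\right) \left(-51\right) = \frac{253}{4} \left(-51\right) = - \frac{12903}{4}$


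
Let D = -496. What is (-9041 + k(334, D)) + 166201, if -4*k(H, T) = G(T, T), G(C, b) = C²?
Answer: 95656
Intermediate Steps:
k(H, T) = -T²/4
(-9041 + k(334, D)) + 166201 = (-9041 - ¼*(-496)²) + 166201 = (-9041 - ¼*246016) + 166201 = (-9041 - 61504) + 166201 = -70545 + 166201 = 95656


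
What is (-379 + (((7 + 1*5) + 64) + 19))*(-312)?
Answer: 88608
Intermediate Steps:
(-379 + (((7 + 1*5) + 64) + 19))*(-312) = (-379 + (((7 + 5) + 64) + 19))*(-312) = (-379 + ((12 + 64) + 19))*(-312) = (-379 + (76 + 19))*(-312) = (-379 + 95)*(-312) = -284*(-312) = 88608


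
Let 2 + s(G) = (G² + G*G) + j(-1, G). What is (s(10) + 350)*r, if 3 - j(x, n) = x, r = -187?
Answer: -103224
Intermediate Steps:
j(x, n) = 3 - x
s(G) = 2 + 2*G² (s(G) = -2 + ((G² + G*G) + (3 - 1*(-1))) = -2 + ((G² + G²) + (3 + 1)) = -2 + (2*G² + 4) = -2 + (4 + 2*G²) = 2 + 2*G²)
(s(10) + 350)*r = ((2 + 2*10²) + 350)*(-187) = ((2 + 2*100) + 350)*(-187) = ((2 + 200) + 350)*(-187) = (202 + 350)*(-187) = 552*(-187) = -103224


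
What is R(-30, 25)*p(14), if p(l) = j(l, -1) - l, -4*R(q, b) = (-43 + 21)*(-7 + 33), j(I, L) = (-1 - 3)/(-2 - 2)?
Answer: -1859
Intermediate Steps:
j(I, L) = 1 (j(I, L) = -4/(-4) = -4*(-¼) = 1)
R(q, b) = 143 (R(q, b) = -(-43 + 21)*(-7 + 33)/4 = -(-11)*26/2 = -¼*(-572) = 143)
p(l) = 1 - l
R(-30, 25)*p(14) = 143*(1 - 1*14) = 143*(1 - 14) = 143*(-13) = -1859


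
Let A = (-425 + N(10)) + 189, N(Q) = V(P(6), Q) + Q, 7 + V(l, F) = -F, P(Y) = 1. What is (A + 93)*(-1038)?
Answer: 155700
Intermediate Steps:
V(l, F) = -7 - F
N(Q) = -7 (N(Q) = (-7 - Q) + Q = -7)
A = -243 (A = (-425 - 7) + 189 = -432 + 189 = -243)
(A + 93)*(-1038) = (-243 + 93)*(-1038) = -150*(-1038) = 155700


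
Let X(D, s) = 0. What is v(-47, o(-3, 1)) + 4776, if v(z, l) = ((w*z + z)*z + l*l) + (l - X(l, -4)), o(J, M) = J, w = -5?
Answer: -4054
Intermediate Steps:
v(z, l) = l + l**2 - 4*z**2 (v(z, l) = ((-5*z + z)*z + l*l) + (l - 1*0) = ((-4*z)*z + l**2) + (l + 0) = (-4*z**2 + l**2) + l = (l**2 - 4*z**2) + l = l + l**2 - 4*z**2)
v(-47, o(-3, 1)) + 4776 = (-3 + (-3)**2 - 4*(-47)**2) + 4776 = (-3 + 9 - 4*2209) + 4776 = (-3 + 9 - 8836) + 4776 = -8830 + 4776 = -4054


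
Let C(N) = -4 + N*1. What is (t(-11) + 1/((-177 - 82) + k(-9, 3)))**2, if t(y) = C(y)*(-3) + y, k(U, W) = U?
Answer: 83010321/71824 ≈ 1155.7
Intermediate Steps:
C(N) = -4 + N
t(y) = 12 - 2*y (t(y) = (-4 + y)*(-3) + y = (12 - 3*y) + y = 12 - 2*y)
(t(-11) + 1/((-177 - 82) + k(-9, 3)))**2 = ((12 - 2*(-11)) + 1/((-177 - 82) - 9))**2 = ((12 + 22) + 1/(-259 - 9))**2 = (34 + 1/(-268))**2 = (34 - 1/268)**2 = (9111/268)**2 = 83010321/71824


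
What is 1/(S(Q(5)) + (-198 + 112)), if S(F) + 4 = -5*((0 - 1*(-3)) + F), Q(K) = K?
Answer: -1/130 ≈ -0.0076923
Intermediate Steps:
S(F) = -19 - 5*F (S(F) = -4 - 5*((0 - 1*(-3)) + F) = -4 - 5*((0 + 3) + F) = -4 - 5*(3 + F) = -4 + (-15 - 5*F) = -19 - 5*F)
1/(S(Q(5)) + (-198 + 112)) = 1/((-19 - 5*5) + (-198 + 112)) = 1/((-19 - 25) - 86) = 1/(-44 - 86) = 1/(-130) = -1/130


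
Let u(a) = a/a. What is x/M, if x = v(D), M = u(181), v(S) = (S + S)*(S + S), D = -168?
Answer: 112896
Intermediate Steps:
u(a) = 1
v(S) = 4*S² (v(S) = (2*S)*(2*S) = 4*S²)
M = 1
x = 112896 (x = 4*(-168)² = 4*28224 = 112896)
x/M = 112896/1 = 112896*1 = 112896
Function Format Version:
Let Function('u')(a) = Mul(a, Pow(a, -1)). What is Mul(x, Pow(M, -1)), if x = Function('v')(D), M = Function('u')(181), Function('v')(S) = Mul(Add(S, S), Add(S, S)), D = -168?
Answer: 112896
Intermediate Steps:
Function('u')(a) = 1
Function('v')(S) = Mul(4, Pow(S, 2)) (Function('v')(S) = Mul(Mul(2, S), Mul(2, S)) = Mul(4, Pow(S, 2)))
M = 1
x = 112896 (x = Mul(4, Pow(-168, 2)) = Mul(4, 28224) = 112896)
Mul(x, Pow(M, -1)) = Mul(112896, Pow(1, -1)) = Mul(112896, 1) = 112896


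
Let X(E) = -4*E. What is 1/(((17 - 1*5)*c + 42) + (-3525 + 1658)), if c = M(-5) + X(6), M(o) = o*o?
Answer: -1/1813 ≈ -0.00055157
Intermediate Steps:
M(o) = o²
c = 1 (c = (-5)² - 4*6 = 25 - 24 = 1)
1/(((17 - 1*5)*c + 42) + (-3525 + 1658)) = 1/(((17 - 1*5)*1 + 42) + (-3525 + 1658)) = 1/(((17 - 5)*1 + 42) - 1867) = 1/((12*1 + 42) - 1867) = 1/((12 + 42) - 1867) = 1/(54 - 1867) = 1/(-1813) = -1/1813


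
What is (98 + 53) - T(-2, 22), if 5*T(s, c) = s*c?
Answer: 799/5 ≈ 159.80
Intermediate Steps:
T(s, c) = c*s/5 (T(s, c) = (s*c)/5 = (c*s)/5 = c*s/5)
(98 + 53) - T(-2, 22) = (98 + 53) - 22*(-2)/5 = 151 - 1*(-44/5) = 151 + 44/5 = 799/5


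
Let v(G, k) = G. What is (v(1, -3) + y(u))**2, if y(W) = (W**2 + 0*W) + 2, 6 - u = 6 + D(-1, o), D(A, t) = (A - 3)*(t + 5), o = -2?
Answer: 21609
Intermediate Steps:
D(A, t) = (-3 + A)*(5 + t)
u = 12 (u = 6 - (6 + (-15 - 3*(-2) + 5*(-1) - 1*(-2))) = 6 - (6 + (-15 + 6 - 5 + 2)) = 6 - (6 - 12) = 6 - 1*(-6) = 6 + 6 = 12)
y(W) = 2 + W**2 (y(W) = (W**2 + 0) + 2 = W**2 + 2 = 2 + W**2)
(v(1, -3) + y(u))**2 = (1 + (2 + 12**2))**2 = (1 + (2 + 144))**2 = (1 + 146)**2 = 147**2 = 21609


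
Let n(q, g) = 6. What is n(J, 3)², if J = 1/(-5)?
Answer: 36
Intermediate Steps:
J = -⅕ ≈ -0.20000
n(J, 3)² = 6² = 36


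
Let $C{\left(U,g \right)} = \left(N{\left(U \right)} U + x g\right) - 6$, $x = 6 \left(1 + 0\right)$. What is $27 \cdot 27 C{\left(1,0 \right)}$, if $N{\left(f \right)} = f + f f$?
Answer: $-2916$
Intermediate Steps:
$N{\left(f \right)} = f + f^{2}$
$x = 6$ ($x = 6 \cdot 1 = 6$)
$C{\left(U,g \right)} = -6 + 6 g + U^{2} \left(1 + U\right)$ ($C{\left(U,g \right)} = \left(U \left(1 + U\right) U + 6 g\right) - 6 = \left(U^{2} \left(1 + U\right) + 6 g\right) - 6 = \left(6 g + U^{2} \left(1 + U\right)\right) - 6 = -6 + 6 g + U^{2} \left(1 + U\right)$)
$27 \cdot 27 C{\left(1,0 \right)} = 27 \cdot 27 \left(-6 + 6 \cdot 0 + 1^{2} \left(1 + 1\right)\right) = 729 \left(-6 + 0 + 1 \cdot 2\right) = 729 \left(-6 + 0 + 2\right) = 729 \left(-4\right) = -2916$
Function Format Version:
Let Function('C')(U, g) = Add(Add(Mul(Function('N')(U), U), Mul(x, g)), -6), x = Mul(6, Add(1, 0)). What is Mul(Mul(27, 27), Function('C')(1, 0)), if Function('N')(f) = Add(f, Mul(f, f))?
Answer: -2916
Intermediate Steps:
Function('N')(f) = Add(f, Pow(f, 2))
x = 6 (x = Mul(6, 1) = 6)
Function('C')(U, g) = Add(-6, Mul(6, g), Mul(Pow(U, 2), Add(1, U))) (Function('C')(U, g) = Add(Add(Mul(Mul(U, Add(1, U)), U), Mul(6, g)), -6) = Add(Add(Mul(Pow(U, 2), Add(1, U)), Mul(6, g)), -6) = Add(Add(Mul(6, g), Mul(Pow(U, 2), Add(1, U))), -6) = Add(-6, Mul(6, g), Mul(Pow(U, 2), Add(1, U))))
Mul(Mul(27, 27), Function('C')(1, 0)) = Mul(Mul(27, 27), Add(-6, Mul(6, 0), Mul(Pow(1, 2), Add(1, 1)))) = Mul(729, Add(-6, 0, Mul(1, 2))) = Mul(729, Add(-6, 0, 2)) = Mul(729, -4) = -2916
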